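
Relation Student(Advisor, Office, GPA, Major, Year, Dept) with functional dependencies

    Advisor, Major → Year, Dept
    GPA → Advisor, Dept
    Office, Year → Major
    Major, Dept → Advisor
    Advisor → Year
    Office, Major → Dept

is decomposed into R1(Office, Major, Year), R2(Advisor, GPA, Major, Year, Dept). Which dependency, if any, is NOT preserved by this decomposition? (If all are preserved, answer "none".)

Office, Major → Dept

Check Office, Major → Dept: no single fragment contains all of {Office, Major, Dept}, and the restricted closure of {Office, Major} across the fragments never reaches {Dept}.
Advisor, Major → Year, Dept is preserved.
GPA → Advisor, Dept is preserved.
Office, Year → Major is preserved.
Major, Dept → Advisor is preserved.
Advisor → Year is preserved.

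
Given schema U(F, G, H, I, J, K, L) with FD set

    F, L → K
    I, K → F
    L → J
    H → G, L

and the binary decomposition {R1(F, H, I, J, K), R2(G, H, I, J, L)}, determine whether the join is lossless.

Yes

Common attributes: R1 ∩ R2 = {H, I, J}.
Closure of {H, I, J}: H → G, L applies, adding G, L. So (H, I, J)⁺ = {G, H, I, J, L}.
This closure contains every attribute of R2, so R1 ∩ R2 → R2. The join is lossless.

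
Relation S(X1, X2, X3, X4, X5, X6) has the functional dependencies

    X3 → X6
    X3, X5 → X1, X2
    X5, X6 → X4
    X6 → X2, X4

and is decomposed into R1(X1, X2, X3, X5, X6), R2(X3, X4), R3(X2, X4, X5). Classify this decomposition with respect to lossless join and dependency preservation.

lossless but not dependency-preserving

Lossless test (chase): Rows 1 and 2 agree on X3; apply X3→X6 and equate their X6 entries. Rows 1 and 2 agree on X6; apply X6→X2, X4 and equate their X2, X4 entries. Row 1 is now all distinguished symbols — the join is lossless.
Dependency preservation: the restricted closure of {X5, X6} across the fragments never reaches {X4}, so X5, X6 → X4 cannot be enforced without a join — not preserved.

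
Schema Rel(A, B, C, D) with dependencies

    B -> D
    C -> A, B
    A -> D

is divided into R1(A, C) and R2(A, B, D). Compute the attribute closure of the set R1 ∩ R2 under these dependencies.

A, D

R1 ∩ R2 = {A}.
A → D applies, adding D
Closure: {A, D}.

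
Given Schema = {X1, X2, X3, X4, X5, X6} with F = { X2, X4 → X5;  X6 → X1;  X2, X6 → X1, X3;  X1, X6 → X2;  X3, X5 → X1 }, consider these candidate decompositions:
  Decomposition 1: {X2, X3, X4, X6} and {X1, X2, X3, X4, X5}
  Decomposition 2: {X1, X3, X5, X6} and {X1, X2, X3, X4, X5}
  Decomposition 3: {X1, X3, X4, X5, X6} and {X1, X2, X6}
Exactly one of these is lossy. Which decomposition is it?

Decomposition 1: common = {X2, X3, X4}, closure = {X1, X2, X3, X4, X5} → lossless.
Decomposition 2: common = {X1, X3, X5}, closure = {X1, X3, X5} → lossy.
Decomposition 3: common = {X1, X6}, closure = {X1, X2, X3, X6} → lossless.

Decomposition 2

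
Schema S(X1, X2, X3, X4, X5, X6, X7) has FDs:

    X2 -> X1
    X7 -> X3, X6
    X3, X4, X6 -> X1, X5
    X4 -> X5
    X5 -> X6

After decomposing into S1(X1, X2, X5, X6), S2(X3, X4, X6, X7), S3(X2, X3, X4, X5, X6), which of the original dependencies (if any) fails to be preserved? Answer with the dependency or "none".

Check X3, X4, X6 → X1, X5: no single fragment contains all of {X1, X3, X4, X5, X6}, and the restricted closure of {X3, X4, X6} across the fragments never reaches {X1, X5}.
X2 → X1 is preserved.
X7 → X3, X6 is preserved.
X4 → X5 is preserved.
X5 → X6 is preserved.

X3, X4, X6 -> X1, X5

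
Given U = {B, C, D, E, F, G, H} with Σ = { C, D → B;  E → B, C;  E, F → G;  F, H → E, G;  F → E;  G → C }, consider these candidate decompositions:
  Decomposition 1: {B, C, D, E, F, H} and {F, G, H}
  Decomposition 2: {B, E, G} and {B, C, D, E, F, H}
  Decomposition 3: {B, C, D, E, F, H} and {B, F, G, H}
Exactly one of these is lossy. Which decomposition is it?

Decomposition 2

Decomposition 1: common = {F, H}, closure = {B, C, E, F, G, H} → lossless.
Decomposition 2: common = {B, E}, closure = {B, C, E} → lossy.
Decomposition 3: common = {B, F, H}, closure = {B, C, E, F, G, H} → lossless.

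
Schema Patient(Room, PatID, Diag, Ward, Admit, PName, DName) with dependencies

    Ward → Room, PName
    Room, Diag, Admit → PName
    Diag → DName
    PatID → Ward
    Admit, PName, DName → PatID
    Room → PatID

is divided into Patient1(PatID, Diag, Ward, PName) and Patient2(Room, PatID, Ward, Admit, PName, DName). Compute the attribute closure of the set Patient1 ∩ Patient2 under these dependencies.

Patient1 ∩ Patient2 = {PatID, Ward, PName}.
Ward → Room, PName applies, adding Room
Closure: {Room, PatID, Ward, PName}.

Room, PatID, Ward, PName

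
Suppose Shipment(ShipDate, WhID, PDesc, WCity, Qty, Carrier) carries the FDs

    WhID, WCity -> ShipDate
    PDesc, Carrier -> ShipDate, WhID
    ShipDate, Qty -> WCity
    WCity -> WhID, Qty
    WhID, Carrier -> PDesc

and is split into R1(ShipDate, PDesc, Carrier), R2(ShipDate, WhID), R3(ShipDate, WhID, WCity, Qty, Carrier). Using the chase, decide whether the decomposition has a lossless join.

Chase test. Columns are ShipDate, WhID, PDesc, WCity, Qty, Carrier; row i has aⱼ where attribute j ∈ Ri, else bᵢⱼ.
Initial tableau (one row per fragment):
  row 1: a1 b12 a3 b14 b15 a6
  row 2: a1 a2 b23 b24 b25 b26
  row 3: a1 a2 b33 a4 a5 a6
No row becomes fully distinguished — the join is lossy.

No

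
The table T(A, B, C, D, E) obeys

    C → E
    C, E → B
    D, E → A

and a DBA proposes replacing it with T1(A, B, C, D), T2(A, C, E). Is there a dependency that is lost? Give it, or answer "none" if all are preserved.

D, E → A

Check D, E → A: no single fragment contains all of {A, D, E}, and the restricted closure of {D, E} across the fragments never reaches {A}.
C → E is preserved.
C, E → B is preserved.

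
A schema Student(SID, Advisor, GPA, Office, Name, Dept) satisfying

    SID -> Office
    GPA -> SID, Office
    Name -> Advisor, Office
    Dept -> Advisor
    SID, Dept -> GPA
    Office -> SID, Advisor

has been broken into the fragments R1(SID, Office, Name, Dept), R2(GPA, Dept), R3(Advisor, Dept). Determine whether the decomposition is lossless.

No

Chase test. Columns are SID, Advisor, GPA, Office, Name, Dept; row i has aⱼ where attribute j ∈ Ri, else bᵢⱼ.
Initial tableau (one row per fragment):
  row 1: a1 b12 b13 a4 a5 a6
  row 2: b21 b22 a3 b24 b25 a6
  row 3: b31 a2 b33 b34 b35 a6
Rows 1 and 2 agree on Dept; apply Dept→Advisor and equate their Advisor entries.
Rows 1 and 3 agree on Dept; apply Dept→Advisor and equate their Advisor entries.
No row becomes fully distinguished — the join is lossy.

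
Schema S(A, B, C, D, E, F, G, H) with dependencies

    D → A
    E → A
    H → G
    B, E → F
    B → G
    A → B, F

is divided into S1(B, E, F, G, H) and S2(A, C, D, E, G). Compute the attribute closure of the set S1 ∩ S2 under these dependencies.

A, B, E, F, G

S1 ∩ S2 = {E, G}.
E → A applies, adding A
A → B, F applies, adding B, F
Closure: {A, B, E, F, G}.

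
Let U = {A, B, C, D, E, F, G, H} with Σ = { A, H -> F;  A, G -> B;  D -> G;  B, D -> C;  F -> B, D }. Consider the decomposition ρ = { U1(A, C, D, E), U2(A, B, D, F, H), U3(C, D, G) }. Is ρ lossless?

Chase test. Columns are A, B, C, D, E, F, G, H; row i has aⱼ where attribute j ∈ Ui, else bᵢⱼ.
Initial tableau (one row per fragment):
  row 1: a1 b12 a3 a4 a5 b16 b17 b18
  row 2: a1 a2 b23 a4 b25 a6 b27 a8
  row 3: b31 b32 a3 a4 b35 b36 a7 b38
Rows 1 and 2 agree on D; apply D→G and equate their G entries.
Rows 1 and 3 agree on D; apply D→G and equate their G entries.
Rows 1 and 2 agree on A, G; apply A, G→B and equate their B entries.
Rows 1 and 2 agree on B, D; apply B, D→C and equate their C entries.
No row becomes fully distinguished — the join is lossy.

No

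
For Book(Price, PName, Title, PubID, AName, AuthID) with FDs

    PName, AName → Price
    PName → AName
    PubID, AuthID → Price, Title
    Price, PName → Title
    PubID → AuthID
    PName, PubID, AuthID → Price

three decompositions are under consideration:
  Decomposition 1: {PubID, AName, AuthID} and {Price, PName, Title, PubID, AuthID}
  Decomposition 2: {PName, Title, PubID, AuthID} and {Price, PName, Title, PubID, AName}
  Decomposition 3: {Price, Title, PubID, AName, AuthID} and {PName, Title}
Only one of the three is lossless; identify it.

Decomposition 1: common = {PubID, AuthID}, closure = {Price, Title, PubID, AuthID} → lossy.
Decomposition 2: common = {PName, Title, PubID}, closure = {Price, PName, Title, PubID, AName, AuthID} → lossless.
Decomposition 3: common = {Title}, closure = {Title} → lossy.

Decomposition 2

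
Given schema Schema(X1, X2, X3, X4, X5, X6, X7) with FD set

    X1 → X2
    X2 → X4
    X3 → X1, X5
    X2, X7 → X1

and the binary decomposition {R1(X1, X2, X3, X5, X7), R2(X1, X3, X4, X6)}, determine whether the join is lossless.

Common attributes: R1 ∩ R2 = {X1, X3}.
Closure of {X1, X3}: X1 → X2 applies, adding X2; X2 → X4 applies, adding X4; X3 → X1, X5 applies, adding X5. So (X1, X3)⁺ = {X1, X2, X3, X4, X5}.
The closure contains neither all of R1 = {X1, X2, X3, X5, X7} nor all of R2 = {X1, X3, X4, X6}, so the common attributes are not a superkey of either fragment. The join is lossy.

No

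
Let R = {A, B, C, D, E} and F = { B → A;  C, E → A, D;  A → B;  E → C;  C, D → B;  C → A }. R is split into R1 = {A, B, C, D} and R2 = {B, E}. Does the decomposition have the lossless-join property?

Common attributes: R1 ∩ R2 = {B}.
Closure of {B}: B → A applies, adding A. So (B)⁺ = {A, B}.
The closure contains neither all of R1 = {A, B, C, D} nor all of R2 = {B, E}, so the common attributes are not a superkey of either fragment. The join is lossy.

No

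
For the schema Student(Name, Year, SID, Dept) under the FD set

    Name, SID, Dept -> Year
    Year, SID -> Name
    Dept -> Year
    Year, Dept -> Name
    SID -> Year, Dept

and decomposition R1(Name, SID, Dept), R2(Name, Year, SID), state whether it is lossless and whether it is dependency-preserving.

Lossless test: (Name, SID)⁺ = {Name, Year, SID, Dept}, which contains all of one fragment — lossless.
Dependency preservation: the restricted closure of {Dept} across the fragments never reaches {Year}, so Dept → Year cannot be enforced without a join — not preserved.

lossless but not dependency-preserving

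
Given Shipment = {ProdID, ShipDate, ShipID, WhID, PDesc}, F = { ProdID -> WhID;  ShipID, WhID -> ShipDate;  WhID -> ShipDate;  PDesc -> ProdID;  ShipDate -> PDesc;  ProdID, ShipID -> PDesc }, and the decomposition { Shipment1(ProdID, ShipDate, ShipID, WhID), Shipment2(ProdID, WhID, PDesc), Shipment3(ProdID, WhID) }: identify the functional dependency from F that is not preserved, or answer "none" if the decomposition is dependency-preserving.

none

ProdID → WhID lies within Shipment1.
ShipID, WhID → ShipDate lies within Shipment1.
WhID → ShipDate lies within Shipment1.
PDesc → ProdID lies within Shipment2.
ShipDate → PDesc: restricted closure across fragments reaches PDesc.
ProdID, ShipID → PDesc: restricted closure across fragments reaches PDesc.
Every dependency is enforceable on the fragments, so the decomposition is dependency-preserving.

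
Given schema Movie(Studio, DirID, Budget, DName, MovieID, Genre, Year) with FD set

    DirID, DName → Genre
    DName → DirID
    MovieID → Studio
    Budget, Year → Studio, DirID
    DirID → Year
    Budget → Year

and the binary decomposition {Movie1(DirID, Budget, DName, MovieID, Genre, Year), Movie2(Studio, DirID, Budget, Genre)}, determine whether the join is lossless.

Yes

Common attributes: Movie1 ∩ Movie2 = {DirID, Budget, Genre}.
Closure of {DirID, Budget, Genre}: DirID → Year applies, adding Year; Budget, Year → Studio, DirID applies, adding Studio. So (DirID, Budget, Genre)⁺ = {Studio, DirID, Budget, Genre, Year}.
This closure contains every attribute of Movie2, so Movie1 ∩ Movie2 → Movie2. The join is lossless.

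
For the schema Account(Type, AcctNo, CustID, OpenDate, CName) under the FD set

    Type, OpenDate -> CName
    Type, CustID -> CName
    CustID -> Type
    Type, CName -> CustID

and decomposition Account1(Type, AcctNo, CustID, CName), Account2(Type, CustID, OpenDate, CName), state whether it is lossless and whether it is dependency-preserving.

lossy but dependency-preserving

Lossless test: (Type, CustID, CName)⁺ = {Type, CustID, CName}, which is a superkey of neither fragment — lossy.
Dependency preservation: every FD's attributes lie within a single fragment, so each can be enforced locally — preserved.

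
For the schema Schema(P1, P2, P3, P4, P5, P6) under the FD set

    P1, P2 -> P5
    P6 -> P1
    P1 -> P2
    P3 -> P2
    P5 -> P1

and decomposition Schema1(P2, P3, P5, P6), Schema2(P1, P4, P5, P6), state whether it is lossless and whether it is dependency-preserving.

lossy but dependency-preserving

Lossless test: (P5, P6)⁺ = {P1, P2, P5, P6}, which is a superkey of neither fragment — lossy.
Dependency preservation: P1, P2 → P5; P1 → P2 are not contained in any single fragment, but the restricted closure of each left-hand side across the fragments still reaches the right-hand side; the remaining FDs each lie inside some fragment. All dependencies are preserved.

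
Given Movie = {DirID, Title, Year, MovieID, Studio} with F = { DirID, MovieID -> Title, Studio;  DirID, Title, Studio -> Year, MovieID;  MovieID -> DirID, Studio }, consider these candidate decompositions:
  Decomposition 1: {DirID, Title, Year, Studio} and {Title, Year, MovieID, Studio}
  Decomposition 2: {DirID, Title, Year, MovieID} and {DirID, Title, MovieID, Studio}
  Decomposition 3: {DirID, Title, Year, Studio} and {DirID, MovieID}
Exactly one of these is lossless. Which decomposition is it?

Decomposition 2

Decomposition 1: common = {Title, Year, Studio}, closure = {Title, Year, Studio} → lossy.
Decomposition 2: common = {DirID, Title, MovieID}, closure = {DirID, Title, Year, MovieID, Studio} → lossless.
Decomposition 3: common = {DirID}, closure = {DirID} → lossy.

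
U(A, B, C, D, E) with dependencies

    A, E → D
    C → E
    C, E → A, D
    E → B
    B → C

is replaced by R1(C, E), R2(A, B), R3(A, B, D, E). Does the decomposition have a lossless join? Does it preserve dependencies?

Lossless test (chase): Rows 1 and 3 agree on E; apply E→B and equate their B entries. Rows 1 and 2 agree on B; apply B→C and equate their C entries. Rows 1 and 3 agree on B; apply B→C and equate their C entries. Rows 1 and 2 agree on C; apply C→E and equate their E entries. Rows 1 and 2 agree on C, E; apply C, E→A, D and equate their A, D entries. Rows 1 and 3 agree on C, E; apply C, E→A, D and equate their A, D entries. Row 1 is now all distinguished symbols — the join is lossless.
Dependency preservation: C, E → A, D; B → C are not contained in any single fragment, but the restricted closure of each left-hand side across the fragments still reaches the right-hand side; the remaining FDs each lie inside some fragment. All dependencies are preserved.

lossless and dependency-preserving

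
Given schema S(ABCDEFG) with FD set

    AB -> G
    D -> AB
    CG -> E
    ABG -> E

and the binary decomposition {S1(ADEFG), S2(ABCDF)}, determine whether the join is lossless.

Yes

Common attributes: S1 ∩ S2 = {ADF}.
Closure of {ADF}: D → AB applies, adding B; AB → G applies, adding G; ABG → E applies, adding E. So (ADF)⁺ = {ABDEFG}.
This closure contains every attribute of S1, so S1 ∩ S2 → S1. The join is lossless.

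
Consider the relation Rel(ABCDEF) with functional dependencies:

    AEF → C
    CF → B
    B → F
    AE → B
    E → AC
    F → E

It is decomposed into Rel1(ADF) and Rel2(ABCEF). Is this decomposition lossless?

Yes

Common attributes: Rel1 ∩ Rel2 = {AF}.
Closure of {AF}: F → E applies, adding E; AEF → C applies, adding C; CF → B applies, adding B. So (AF)⁺ = {ABCEF}.
This closure contains every attribute of Rel2, so Rel1 ∩ Rel2 → Rel2. The join is lossless.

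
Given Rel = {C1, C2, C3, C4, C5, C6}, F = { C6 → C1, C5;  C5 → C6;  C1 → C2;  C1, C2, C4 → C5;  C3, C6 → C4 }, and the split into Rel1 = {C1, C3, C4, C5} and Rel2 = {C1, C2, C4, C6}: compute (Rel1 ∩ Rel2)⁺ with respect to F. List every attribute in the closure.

Rel1 ∩ Rel2 = {C1, C4}.
C1 → C2 applies, adding C2
C1, C2, C4 → C5 applies, adding C5
C5 → C6 applies, adding C6
Closure: {C1, C2, C4, C5, C6}.

C1, C2, C4, C5, C6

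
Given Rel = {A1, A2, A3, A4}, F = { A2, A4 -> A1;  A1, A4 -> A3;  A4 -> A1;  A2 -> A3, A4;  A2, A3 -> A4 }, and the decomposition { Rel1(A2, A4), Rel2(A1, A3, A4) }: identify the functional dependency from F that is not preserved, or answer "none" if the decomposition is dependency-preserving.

none

A2, A4 → A1: restricted closure across fragments reaches A1.
A1, A4 → A3 lies within Rel2.
A4 → A1 lies within Rel2.
A2 → A3, A4: restricted closure across fragments reaches A3, A4.
A2, A3 → A4: restricted closure across fragments reaches A4.
Every dependency is enforceable on the fragments, so the decomposition is dependency-preserving.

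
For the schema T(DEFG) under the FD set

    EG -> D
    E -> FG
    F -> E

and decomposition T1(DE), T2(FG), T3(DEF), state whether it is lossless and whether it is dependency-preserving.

lossless and dependency-preserving

Lossless test (chase): Rows 1 and 3 agree on E; apply E→FG and equate their FG entries. Rows 1 and 2 agree on F; apply F→E and equate their E entries. Rows 1 and 2 agree on E; apply E→FG and equate their FG entries. Rows 1 and 2 agree on EG; apply EG→D and equate their D entries. Row 1 is now all distinguished symbols — the join is lossless.
Dependency preservation: EG → D; E → FG are not contained in any single fragment, but the restricted closure of each left-hand side across the fragments still reaches the right-hand side; the remaining FDs each lie inside some fragment. All dependencies are preserved.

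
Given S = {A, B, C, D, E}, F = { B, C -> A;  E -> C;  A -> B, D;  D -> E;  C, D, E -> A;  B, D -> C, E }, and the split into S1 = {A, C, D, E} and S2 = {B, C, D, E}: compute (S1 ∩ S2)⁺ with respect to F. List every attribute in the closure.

A, B, C, D, E

S1 ∩ S2 = {C, D, E}.
C, D, E → A applies, adding A
A → B, D applies, adding B
Closure: {A, B, C, D, E}.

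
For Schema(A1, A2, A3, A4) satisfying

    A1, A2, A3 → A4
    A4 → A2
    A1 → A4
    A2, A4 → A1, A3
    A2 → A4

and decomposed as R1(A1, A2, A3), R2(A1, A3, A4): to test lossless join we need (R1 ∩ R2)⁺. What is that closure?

A1, A2, A3, A4

R1 ∩ R2 = {A1, A3}.
A1 → A4 applies, adding A4
A4 → A2 applies, adding A2
Closure: {A1, A2, A3, A4}.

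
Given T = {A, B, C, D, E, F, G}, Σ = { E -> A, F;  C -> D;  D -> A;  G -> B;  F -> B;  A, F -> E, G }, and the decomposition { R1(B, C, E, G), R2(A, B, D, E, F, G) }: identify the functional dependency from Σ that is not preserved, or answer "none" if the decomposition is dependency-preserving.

Check C → D: no single fragment contains all of {C, D}, and the restricted closure of {C} across the fragments never reaches {D}.
E → A, F is preserved.
D → A is preserved.
G → B is preserved.
F → B is preserved.
A, F → E, G is preserved.

C -> D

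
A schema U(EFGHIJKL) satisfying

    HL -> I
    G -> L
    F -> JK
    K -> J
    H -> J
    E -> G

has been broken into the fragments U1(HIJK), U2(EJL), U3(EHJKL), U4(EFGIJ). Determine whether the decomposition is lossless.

Chase test. Columns are EFGHIJKL; row i has aⱼ where attribute j ∈ Ui, else bᵢⱼ.
Initial tableau (one row per fragment):
  row 1: b11 b12 b13 a4 a5 a6 a7 b18
  row 2: a1 b22 b23 b24 b25 a6 b27 a8
  row 3: a1 b32 b33 a4 b35 a6 a7 a8
  row 4: a1 a2 a3 b44 a5 a6 b47 b48
Rows 2 and 3 agree on E; apply E→G and equate their G entries.
Rows 2 and 4 agree on E; apply E→G and equate their G entries.
Rows 2 and 4 agree on G; apply G→L and equate their L entries.
No row becomes fully distinguished — the join is lossy.

No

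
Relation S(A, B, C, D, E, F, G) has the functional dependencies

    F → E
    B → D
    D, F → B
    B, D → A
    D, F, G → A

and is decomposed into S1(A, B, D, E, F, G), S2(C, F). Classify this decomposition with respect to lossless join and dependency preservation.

Lossless test: (F)⁺ = {E, F}, which is a superkey of neither fragment — lossy.
Dependency preservation: every FD's attributes lie within a single fragment, so each can be enforced locally — preserved.

lossy but dependency-preserving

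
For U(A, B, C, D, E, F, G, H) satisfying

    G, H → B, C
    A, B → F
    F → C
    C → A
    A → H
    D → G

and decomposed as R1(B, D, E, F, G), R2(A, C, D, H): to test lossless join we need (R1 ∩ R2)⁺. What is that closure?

R1 ∩ R2 = {D}.
D → G applies, adding G
Closure: {D, G}.

D, G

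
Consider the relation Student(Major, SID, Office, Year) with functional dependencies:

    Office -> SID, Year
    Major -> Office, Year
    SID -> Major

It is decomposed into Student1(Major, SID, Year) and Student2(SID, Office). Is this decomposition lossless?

Common attributes: Student1 ∩ Student2 = {SID}.
Closure of {SID}: SID → Major applies, adding Major; Major → Office, Year applies, adding Office, Year. So (SID)⁺ = {Major, SID, Office, Year}.
This closure contains every attribute of Student1, so Student1 ∩ Student2 → Student1. The join is lossless.

Yes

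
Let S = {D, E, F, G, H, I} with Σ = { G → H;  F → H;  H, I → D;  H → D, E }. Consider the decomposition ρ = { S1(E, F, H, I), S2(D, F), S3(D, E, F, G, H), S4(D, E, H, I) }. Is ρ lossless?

No

Chase test. Columns are D, E, F, G, H, I; row i has aⱼ where attribute j ∈ Si, else bᵢⱼ.
Initial tableau (one row per fragment):
  row 1: b11 a2 a3 b14 a5 a6
  row 2: a1 b22 a3 b24 b25 b26
  row 3: a1 a2 a3 a4 a5 b36
  row 4: a1 a2 b43 b44 a5 a6
Rows 1 and 2 agree on F; apply F→H and equate their H entries.
Rows 1 and 4 agree on H, I; apply H, I→D and equate their D entries.
Rows 1 and 2 agree on H; apply H→D, E and equate their D, E entries.
No row becomes fully distinguished — the join is lossy.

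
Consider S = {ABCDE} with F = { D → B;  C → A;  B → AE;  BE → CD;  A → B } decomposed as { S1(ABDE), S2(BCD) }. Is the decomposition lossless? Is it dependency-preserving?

Lossless test: (BD)⁺ = {ABCDE}, which contains all of one fragment — lossless.
Dependency preservation: C → A; BE → CD are not contained in any single fragment, but the restricted closure of each left-hand side across the fragments still reaches the right-hand side; the remaining FDs each lie inside some fragment. All dependencies are preserved.

lossless and dependency-preserving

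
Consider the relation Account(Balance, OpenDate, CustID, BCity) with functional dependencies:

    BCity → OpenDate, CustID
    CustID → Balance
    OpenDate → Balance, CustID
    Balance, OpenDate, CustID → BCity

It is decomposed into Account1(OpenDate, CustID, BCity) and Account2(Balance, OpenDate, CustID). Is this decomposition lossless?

Yes

Common attributes: Account1 ∩ Account2 = {OpenDate, CustID}.
Closure of {OpenDate, CustID}: CustID → Balance applies, adding Balance; Balance, OpenDate, CustID → BCity applies, adding BCity. So (OpenDate, CustID)⁺ = {Balance, OpenDate, CustID, BCity}.
This closure contains every attribute of Account1, so Account1 ∩ Account2 → Account1. The join is lossless.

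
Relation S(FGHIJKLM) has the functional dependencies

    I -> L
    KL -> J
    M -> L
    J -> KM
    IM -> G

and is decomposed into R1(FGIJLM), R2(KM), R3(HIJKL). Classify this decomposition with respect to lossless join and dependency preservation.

Lossless test (chase): Rows 1 and 2 agree on M; apply M→L and equate their L entries. Rows 1 and 3 agree on J; apply J→KM and equate their KM entries. Rows 1 and 3 agree on IM; apply IM→G and equate their G entries. Rows 1 and 2 agree on KL; apply KL→J and equate their J entries. No row becomes fully distinguished — the join is lossy.
Dependency preservation: J → KM is not contained in any single fragment, but the restricted closure of its left-hand side across the fragments still reaches the right-hand side; the remaining FDs each lie inside some fragment. All dependencies are preserved.

lossy but dependency-preserving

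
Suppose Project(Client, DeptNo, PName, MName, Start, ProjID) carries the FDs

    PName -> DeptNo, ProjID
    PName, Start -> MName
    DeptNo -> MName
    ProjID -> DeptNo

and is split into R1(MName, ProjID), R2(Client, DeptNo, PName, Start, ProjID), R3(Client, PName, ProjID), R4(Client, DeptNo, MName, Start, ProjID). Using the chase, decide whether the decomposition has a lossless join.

Chase test. Columns are Client, DeptNo, PName, MName, Start, ProjID; row i has aⱼ where attribute j ∈ Ri, else bᵢⱼ.
Initial tableau (one row per fragment):
  row 1: b11 b12 b13 a4 b15 a6
  row 2: a1 a2 a3 b24 a5 a6
  row 3: a1 b32 a3 b34 b35 a6
  row 4: a1 a2 b43 a4 a5 a6
Rows 2 and 3 agree on PName; apply PName→DeptNo, ProjID and equate their DeptNo, ProjID entries.
Rows 2 and 3 agree on DeptNo; apply DeptNo→MName and equate their MName entries.
Rows 2 and 4 agree on DeptNo; apply DeptNo→MName and equate their MName entries.
Rows 1 and 2 agree on ProjID; apply ProjID→DeptNo and equate their DeptNo entries.
Row 2 is now all distinguished symbols — the join is lossless.

Yes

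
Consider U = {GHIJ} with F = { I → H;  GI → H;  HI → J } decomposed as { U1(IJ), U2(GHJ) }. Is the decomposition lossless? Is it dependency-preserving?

Lossless test: (J)⁺ = {J}, which is a superkey of neither fragment — lossy.
Dependency preservation: the restricted closure of {I} across the fragments never reaches {H}, so I → H cannot be enforced without a join — not preserved.

lossy and not dependency-preserving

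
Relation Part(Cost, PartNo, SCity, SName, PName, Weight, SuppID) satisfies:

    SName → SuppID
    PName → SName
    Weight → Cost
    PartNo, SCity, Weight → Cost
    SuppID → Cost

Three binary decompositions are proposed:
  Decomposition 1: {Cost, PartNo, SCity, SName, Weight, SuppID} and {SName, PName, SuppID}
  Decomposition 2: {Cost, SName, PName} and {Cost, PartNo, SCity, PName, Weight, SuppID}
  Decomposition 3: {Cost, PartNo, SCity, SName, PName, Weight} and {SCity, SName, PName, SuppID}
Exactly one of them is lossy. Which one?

Decomposition 1: common = {SName, SuppID}, closure = {Cost, SName, SuppID} → lossy.
Decomposition 2: common = {Cost, PName}, closure = {Cost, SName, PName, SuppID} → lossless.
Decomposition 3: common = {SCity, SName, PName}, closure = {Cost, SCity, SName, PName, SuppID} → lossless.

Decomposition 1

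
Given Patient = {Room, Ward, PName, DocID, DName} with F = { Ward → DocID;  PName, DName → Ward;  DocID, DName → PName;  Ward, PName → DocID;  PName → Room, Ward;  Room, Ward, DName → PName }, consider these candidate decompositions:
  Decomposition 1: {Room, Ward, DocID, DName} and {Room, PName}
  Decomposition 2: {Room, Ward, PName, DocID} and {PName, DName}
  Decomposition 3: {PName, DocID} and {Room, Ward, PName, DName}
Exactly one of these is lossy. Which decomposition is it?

Decomposition 1: common = {Room}, closure = {Room} → lossy.
Decomposition 2: common = {PName}, closure = {Room, Ward, PName, DocID} → lossless.
Decomposition 3: common = {PName}, closure = {Room, Ward, PName, DocID} → lossless.

Decomposition 1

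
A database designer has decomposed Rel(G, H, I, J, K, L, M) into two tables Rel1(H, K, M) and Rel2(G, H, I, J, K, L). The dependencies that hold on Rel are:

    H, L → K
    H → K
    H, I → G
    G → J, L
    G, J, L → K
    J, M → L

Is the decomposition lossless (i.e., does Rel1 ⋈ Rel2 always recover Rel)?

No

Common attributes: Rel1 ∩ Rel2 = {H, K}.
No dependency enlarges {H, K}, so (H, K)⁺ = {H, K}.
The closure contains neither all of Rel1 = {H, K, M} nor all of Rel2 = {G, H, I, J, K, L}, so the common attributes are not a superkey of either fragment. The join is lossy.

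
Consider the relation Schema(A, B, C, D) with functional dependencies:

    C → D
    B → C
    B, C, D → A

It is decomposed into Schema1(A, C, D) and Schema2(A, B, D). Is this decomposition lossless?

No

Common attributes: Schema1 ∩ Schema2 = {A, D}.
No dependency enlarges {A, D}, so (A, D)⁺ = {A, D}.
The closure contains neither all of Schema1 = {A, C, D} nor all of Schema2 = {A, B, D}, so the common attributes are not a superkey of either fragment. The join is lossy.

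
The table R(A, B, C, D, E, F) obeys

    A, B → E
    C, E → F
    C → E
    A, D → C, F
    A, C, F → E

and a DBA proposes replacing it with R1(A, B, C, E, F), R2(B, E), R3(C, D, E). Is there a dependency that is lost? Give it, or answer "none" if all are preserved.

Check A, D → C, F: no single fragment contains all of {A, C, D, F}, and the restricted closure of {A, D} across the fragments never reaches {C, F}.
A, B → E is preserved.
C, E → F is preserved.
C → E is preserved.
A, C, F → E is preserved.

A, D → C, F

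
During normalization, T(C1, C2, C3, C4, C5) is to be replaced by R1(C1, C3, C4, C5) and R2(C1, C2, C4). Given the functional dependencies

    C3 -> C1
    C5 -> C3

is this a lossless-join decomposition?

Common attributes: R1 ∩ R2 = {C1, C4}.
No dependency enlarges {C1, C4}, so (C1, C4)⁺ = {C1, C4}.
The closure contains neither all of R1 = {C1, C3, C4, C5} nor all of R2 = {C1, C2, C4}, so the common attributes are not a superkey of either fragment. The join is lossy.

No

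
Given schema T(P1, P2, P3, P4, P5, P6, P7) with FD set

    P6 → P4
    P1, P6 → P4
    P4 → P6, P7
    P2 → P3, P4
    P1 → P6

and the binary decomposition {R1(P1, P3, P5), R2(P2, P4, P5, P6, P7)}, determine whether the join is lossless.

Common attributes: R1 ∩ R2 = {P5}.
No dependency enlarges {P5}, so (P5)⁺ = {P5}.
The closure contains neither all of R1 = {P1, P3, P5} nor all of R2 = {P2, P4, P5, P6, P7}, so the common attributes are not a superkey of either fragment. The join is lossy.

No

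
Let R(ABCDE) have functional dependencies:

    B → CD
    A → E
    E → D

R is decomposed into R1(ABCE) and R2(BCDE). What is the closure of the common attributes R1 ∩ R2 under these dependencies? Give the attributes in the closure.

BCDE

R1 ∩ R2 = {BCE}.
B → CD applies, adding D
Closure: {BCDE}.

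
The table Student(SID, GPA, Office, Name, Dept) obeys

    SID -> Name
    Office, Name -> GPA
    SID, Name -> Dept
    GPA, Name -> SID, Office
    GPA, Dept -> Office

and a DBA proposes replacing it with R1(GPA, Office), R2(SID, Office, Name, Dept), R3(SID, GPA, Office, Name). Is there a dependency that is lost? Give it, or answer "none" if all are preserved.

GPA, Dept -> Office

Check GPA, Dept → Office: no single fragment contains all of {GPA, Office, Dept}, and the restricted closure of {GPA, Dept} across the fragments never reaches {Office}.
SID → Name is preserved.
Office, Name → GPA is preserved.
SID, Name → Dept is preserved.
GPA, Name → SID, Office is preserved.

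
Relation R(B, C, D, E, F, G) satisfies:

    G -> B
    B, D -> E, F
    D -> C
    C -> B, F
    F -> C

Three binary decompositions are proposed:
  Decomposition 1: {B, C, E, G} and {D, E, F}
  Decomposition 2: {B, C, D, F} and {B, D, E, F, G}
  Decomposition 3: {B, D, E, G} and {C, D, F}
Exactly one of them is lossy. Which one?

Decomposition 1: common = {E}, closure = {E} → lossy.
Decomposition 2: common = {B, D, F}, closure = {B, C, D, E, F} → lossless.
Decomposition 3: common = {D}, closure = {B, C, D, E, F} → lossless.

Decomposition 1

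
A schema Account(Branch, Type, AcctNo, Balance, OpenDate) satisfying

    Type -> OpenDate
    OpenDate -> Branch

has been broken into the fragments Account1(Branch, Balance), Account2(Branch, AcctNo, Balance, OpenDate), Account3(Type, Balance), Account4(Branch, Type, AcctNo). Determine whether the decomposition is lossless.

No

Chase test. Columns are Branch, Type, AcctNo, Balance, OpenDate; row i has aⱼ where attribute j ∈ Accounti, else bᵢⱼ.
Initial tableau (one row per fragment):
  row 1: a1 b12 b13 a4 b15
  row 2: a1 b22 a3 a4 a5
  row 3: b31 a2 b33 a4 b35
  row 4: a1 a2 a3 b44 b45
Rows 3 and 4 agree on Type; apply Type→OpenDate and equate their OpenDate entries.
Rows 3 and 4 agree on OpenDate; apply OpenDate→Branch and equate their Branch entries.
No row becomes fully distinguished — the join is lossy.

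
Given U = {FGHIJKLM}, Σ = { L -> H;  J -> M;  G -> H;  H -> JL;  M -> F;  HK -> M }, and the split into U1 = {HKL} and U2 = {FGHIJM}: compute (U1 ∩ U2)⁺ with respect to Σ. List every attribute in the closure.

FHJLM

U1 ∩ U2 = {H}.
H → JL applies, adding JL
J → M applies, adding M
M → F applies, adding F
Closure: {FHJLM}.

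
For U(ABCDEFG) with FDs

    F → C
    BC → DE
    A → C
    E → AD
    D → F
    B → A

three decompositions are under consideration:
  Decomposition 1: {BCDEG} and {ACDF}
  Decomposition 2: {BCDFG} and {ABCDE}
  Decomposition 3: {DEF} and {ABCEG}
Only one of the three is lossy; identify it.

Decomposition 1

Decomposition 1: common = {CD}, closure = {CDF} → lossy.
Decomposition 2: common = {BCD}, closure = {ABCDEF} → lossless.
Decomposition 3: common = {E}, closure = {ACDEF} → lossless.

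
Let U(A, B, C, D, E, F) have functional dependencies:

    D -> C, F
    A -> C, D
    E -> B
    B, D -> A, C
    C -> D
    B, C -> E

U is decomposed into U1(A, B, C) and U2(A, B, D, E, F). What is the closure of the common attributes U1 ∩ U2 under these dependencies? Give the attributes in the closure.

A, B, C, D, E, F

U1 ∩ U2 = {A, B}.
A → C, D applies, adding C, D
B, C → E applies, adding E
D → C, F applies, adding F
Closure: {A, B, C, D, E, F}.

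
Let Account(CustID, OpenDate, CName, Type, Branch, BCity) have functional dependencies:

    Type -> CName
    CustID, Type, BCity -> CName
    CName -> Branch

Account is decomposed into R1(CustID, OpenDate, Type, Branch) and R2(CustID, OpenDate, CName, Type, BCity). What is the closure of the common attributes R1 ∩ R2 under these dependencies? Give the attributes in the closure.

CustID, OpenDate, CName, Type, Branch

R1 ∩ R2 = {CustID, OpenDate, Type}.
Type → CName applies, adding CName
CName → Branch applies, adding Branch
Closure: {CustID, OpenDate, CName, Type, Branch}.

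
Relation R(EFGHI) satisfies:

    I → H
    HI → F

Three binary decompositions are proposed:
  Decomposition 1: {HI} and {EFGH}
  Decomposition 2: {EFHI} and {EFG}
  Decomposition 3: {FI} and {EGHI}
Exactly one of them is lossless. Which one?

Decomposition 1: common = {H}, closure = {H} → lossy.
Decomposition 2: common = {EF}, closure = {EF} → lossy.
Decomposition 3: common = {I}, closure = {FHI} → lossless.

Decomposition 3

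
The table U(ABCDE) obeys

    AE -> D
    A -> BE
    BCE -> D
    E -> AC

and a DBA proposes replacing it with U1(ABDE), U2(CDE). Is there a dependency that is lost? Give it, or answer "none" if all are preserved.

AE → D lies within U1.
A → BE lies within U1.
BCE → D: restricted closure across fragments reaches D.
E → AC: restricted closure across fragments reaches AC.
Every dependency is enforceable on the fragments, so the decomposition is dependency-preserving.

none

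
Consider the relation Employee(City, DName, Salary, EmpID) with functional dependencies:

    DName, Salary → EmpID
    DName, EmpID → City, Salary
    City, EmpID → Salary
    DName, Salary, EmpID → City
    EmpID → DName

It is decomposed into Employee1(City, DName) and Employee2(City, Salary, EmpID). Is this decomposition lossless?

Common attributes: Employee1 ∩ Employee2 = {City}.
No dependency enlarges {City}, so (City)⁺ = {City}.
The closure contains neither all of Employee1 = {City, DName} nor all of Employee2 = {City, Salary, EmpID}, so the common attributes are not a superkey of either fragment. The join is lossy.

No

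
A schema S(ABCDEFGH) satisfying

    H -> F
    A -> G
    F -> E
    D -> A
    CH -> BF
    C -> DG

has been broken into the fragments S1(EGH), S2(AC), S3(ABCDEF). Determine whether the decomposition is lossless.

Chase test. Columns are ABCDEFGH; row i has aⱼ where attribute j ∈ Si, else bᵢⱼ.
Initial tableau (one row per fragment):
  row 1: b11 b12 b13 b14 a5 b16 a7 a8
  row 2: a1 b22 a3 b24 b25 b26 b27 b28
  row 3: a1 a2 a3 a4 a5 a6 b37 b38
Rows 2 and 3 agree on A; apply A→G and equate their G entries.
Rows 2 and 3 agree on C; apply C→DG and equate their DG entries.
No row becomes fully distinguished — the join is lossy.

No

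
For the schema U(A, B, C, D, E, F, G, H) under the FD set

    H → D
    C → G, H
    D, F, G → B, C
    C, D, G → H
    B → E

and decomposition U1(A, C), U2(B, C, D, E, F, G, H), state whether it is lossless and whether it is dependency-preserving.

lossy but dependency-preserving

Lossless test: (C)⁺ = {C, D, G, H}, which is a superkey of neither fragment — lossy.
Dependency preservation: every FD's attributes lie within a single fragment, so each can be enforced locally — preserved.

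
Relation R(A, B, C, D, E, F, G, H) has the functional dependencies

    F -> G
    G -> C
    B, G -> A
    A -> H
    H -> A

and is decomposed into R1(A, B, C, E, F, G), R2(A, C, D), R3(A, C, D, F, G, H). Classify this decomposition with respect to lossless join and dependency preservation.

lossy but dependency-preserving

Lossless test (chase): Rows 1 and 2 agree on A; apply A→H and equate their H entries. Rows 1 and 3 agree on A; apply A→H and equate their H entries. No row becomes fully distinguished — the join is lossy.
Dependency preservation: every FD's attributes lie within a single fragment, so each can be enforced locally — preserved.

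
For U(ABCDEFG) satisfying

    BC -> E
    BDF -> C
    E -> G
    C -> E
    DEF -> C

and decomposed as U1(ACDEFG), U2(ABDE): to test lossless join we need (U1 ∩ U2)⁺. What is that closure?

ADEG

U1 ∩ U2 = {ADE}.
E → G applies, adding G
Closure: {ADEG}.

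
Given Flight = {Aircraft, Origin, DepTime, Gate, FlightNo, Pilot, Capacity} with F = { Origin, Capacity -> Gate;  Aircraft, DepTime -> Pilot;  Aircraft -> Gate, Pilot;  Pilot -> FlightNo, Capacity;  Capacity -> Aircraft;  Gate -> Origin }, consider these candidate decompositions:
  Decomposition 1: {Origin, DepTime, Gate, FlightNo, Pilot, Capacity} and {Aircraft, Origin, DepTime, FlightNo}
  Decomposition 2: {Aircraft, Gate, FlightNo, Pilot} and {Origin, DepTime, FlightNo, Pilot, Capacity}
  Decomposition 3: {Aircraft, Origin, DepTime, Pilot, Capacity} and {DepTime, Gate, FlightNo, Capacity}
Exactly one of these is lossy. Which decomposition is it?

Decomposition 1

Decomposition 1: common = {Origin, DepTime, FlightNo}, closure = {Origin, DepTime, FlightNo} → lossy.
Decomposition 2: common = {FlightNo, Pilot}, closure = {Aircraft, Origin, Gate, FlightNo, Pilot, Capacity} → lossless.
Decomposition 3: common = {DepTime, Capacity}, closure = {Aircraft, Origin, DepTime, Gate, FlightNo, Pilot, Capacity} → lossless.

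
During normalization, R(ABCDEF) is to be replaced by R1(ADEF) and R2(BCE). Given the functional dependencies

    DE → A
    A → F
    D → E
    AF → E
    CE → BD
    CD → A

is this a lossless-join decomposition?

Common attributes: R1 ∩ R2 = {E}.
No dependency enlarges {E}, so (E)⁺ = {E}.
The closure contains neither all of R1 = {ADEF} nor all of R2 = {BCE}, so the common attributes are not a superkey of either fragment. The join is lossy.

No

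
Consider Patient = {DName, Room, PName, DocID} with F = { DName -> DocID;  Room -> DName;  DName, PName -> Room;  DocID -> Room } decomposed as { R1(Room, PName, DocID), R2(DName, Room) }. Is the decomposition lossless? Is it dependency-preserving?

Lossless test: (Room)⁺ = {DName, Room, DocID}, which contains all of one fragment — lossless.
Dependency preservation: DName → DocID; DName, PName → Room are not contained in any single fragment, but the restricted closure of each left-hand side across the fragments still reaches the right-hand side; the remaining FDs each lie inside some fragment. All dependencies are preserved.

lossless and dependency-preserving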